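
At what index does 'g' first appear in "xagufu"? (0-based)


Input string: 'xagufu'
Target: 'g'
Scanning left to right: s[0]='x', s[1]='a', s[2]='g'
First match at index: 2


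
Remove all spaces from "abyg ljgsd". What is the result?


Input string: 'abyg ljgsd'
Operation: remove all spaces
Words: 'abyg', 'ljgsd'
Join without spaces: abygljgsd


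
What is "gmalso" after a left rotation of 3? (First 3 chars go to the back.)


Input: 'gmalso', shift = 3
Operation: split at index 3 and swap parts
Front part s[0:3] = 'gma'
Back part s[3:] = 'lso'
Rotated = back + front = 'lso' + 'gma'
Result: lsogma


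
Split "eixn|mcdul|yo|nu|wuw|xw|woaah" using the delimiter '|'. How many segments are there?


Input string: 'eixn|mcdul|yo|nu|wuw|xw|woaah'
Delimiter: '|'
Split result: 'eixn', 'mcdul', 'yo', 'nu', 'wuw', 'xw', 'woaah'
Number of parts: 7


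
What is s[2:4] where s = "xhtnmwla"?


Input string: 'xhtnmwla'
Operation: slice [2:4]
Extract characters: s[2]='t', s[3]='n'
Result: tn


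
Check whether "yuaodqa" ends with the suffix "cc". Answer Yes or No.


Input string: 'yuaodqa'
Suffix to check: 'cc'
Last 2 characters of input: 'qa'
Match: False
Result: No


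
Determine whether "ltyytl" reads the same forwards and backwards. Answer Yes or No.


Input string: 'ltyytl'
Reversed: 'ltyytl'
Compare pairs: s[0]='l' vs s[5]='l' (match), s[1]='t' vs s[4]='t' (match), s[2]='y' vs s[3]='y' (match)
Palindrome: Yes


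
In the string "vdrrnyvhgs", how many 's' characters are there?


Input string: 'vdrrnyvhgs'
Target character: 's'
Scan each position: s[9]='s'
Matches found at indices: 9
Total: 1


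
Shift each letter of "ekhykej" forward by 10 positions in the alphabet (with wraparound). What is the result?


Input: 'ekhykej', shift = 10
Operation: for each letter, (position + 10) mod 26
Mapping: 'e'(4+10=14)->'o', 'k'(10+10=20)->'u', 'h'(7+10=17)->'r', 'y'(24+10=34, 34 mod 26=8)->'i', 'k'(10+10=20)->'u', 'e'(4+10=14)->'o', 'j'(9+10=19)->'t'
Result: ouriuot


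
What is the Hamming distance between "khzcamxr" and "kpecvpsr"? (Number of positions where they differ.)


String 1: 'khzcamxr'
String 2: 'kpecvpsr'
Compare each position: pos 0: 'k'=='k', pos 1: 'h'!='p', pos 2: 'z'!='e', pos 3: 'c'=='c', pos 4: 'a'!='v', pos 5: 'm'!='p', pos 6: 'x'!='s', pos 7: 'r'=='r'
Differing positions: 5
Hamming distance: 5


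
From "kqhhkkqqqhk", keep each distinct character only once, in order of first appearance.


Input: 'kqhhkkqqqhk'
Operation: keep first occurrence of each character
Scan: s[0]='k' new -> keep; s[1]='q' new -> keep; s[2]='h' new -> keep; s[3]='h' seen -> skip; s[4]='k' seen -> skip; s[5]='k' seen -> skip; s[6]='q' seen -> skip; s[7]='q' seen -> skip; s[8]='q' seen -> skip; s[9]='h' seen -> skip; s[10]='k' seen -> skip
Result: kqh


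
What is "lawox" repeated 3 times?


Input string: 'lawox'
Operation: repeat 3 times
Concatenation: 'lawox' + 'lawox' + 'lawox'
Result: lawoxlawoxlawox


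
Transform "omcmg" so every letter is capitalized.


Input string: 'omcmg'
Operation: convert each letter to uppercase
Mapping: 'o'->'O', 'm'->'M', 'c'->'C', 'm'->'M', 'g'->'G'
Result: OMCMG


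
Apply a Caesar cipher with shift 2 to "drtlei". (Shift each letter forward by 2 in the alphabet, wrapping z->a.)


Input: 'drtlei', shift = 2
Operation: for each letter, (position + 2) mod 26
Mapping: 'd'(3+2=5)->'f', 'r'(17+2=19)->'t', 't'(19+2=21)->'v', 'l'(11+2=13)->'n', 'e'(4+2=6)->'g', 'i'(8+2=10)->'k'
Result: ftvngk


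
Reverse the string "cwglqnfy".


Input string: 'cwglqnfy'
Operation: reverse character order
Original order: 'c' -> 'w' -> 'g' -> 'l' -> 'q' -> 'n' -> 'f' -> 'y'
Reversed order: 'y' -> 'f' -> 'n' -> 'q' -> 'l' -> 'g' -> 'w' -> 'c'
Result: yfnqlgwc


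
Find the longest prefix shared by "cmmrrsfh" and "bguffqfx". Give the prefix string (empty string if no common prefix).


String 1: 'cmmrrsfh'
String 2: 'bguffqfx'
Compare position by position:
pos 0: 'c' vs 'b' differ -> stop
Longest common prefix: "" (length 0)


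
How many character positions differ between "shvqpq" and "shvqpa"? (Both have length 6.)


String 1: 'shvqpq'
String 2: 'shvqpa'
Compare each position: pos 0: 's'=='s', pos 1: 'h'=='h', pos 2: 'v'=='v', pos 3: 'q'=='q', pos 4: 'p'=='p', pos 5: 'q'!='a'
Differing positions: 1
Hamming distance: 1


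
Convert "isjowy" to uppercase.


Input string: 'isjowy'
Operation: convert each letter to uppercase
Mapping: 'i'->'I', 's'->'S', 'j'->'J', 'o'->'O', 'w'->'W', 'y'->'Y'
Result: ISJOWY


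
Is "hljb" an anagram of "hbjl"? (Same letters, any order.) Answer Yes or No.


String 1: 'hbjl' -> sorted: 'bhjl'
String 2: 'hljb' -> sorted: 'bhjl'
Compare sorted forms: 'bhjl' == 'bhjl'
Anagram: Yes


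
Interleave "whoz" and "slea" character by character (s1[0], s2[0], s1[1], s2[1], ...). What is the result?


String 1: 'whoz'
String 2: 'slea'
Operation: alternate characters
Pairs: 'w'+'s', 'h'+'l', 'o'+'e', 'z'+'a'
Result: wshloeza


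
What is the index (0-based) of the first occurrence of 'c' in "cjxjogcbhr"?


Input string: 'cjxjogcbhr'
Target: 'c'
Scanning left to right: s[0]='c'
First match at index: 0


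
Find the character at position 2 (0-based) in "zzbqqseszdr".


Input string: 'zzbqqseszdr'
Operation: get character at index 2
Index mapping: s[0]='z', s[1]='z', s[2]='b'
Result: 'b'


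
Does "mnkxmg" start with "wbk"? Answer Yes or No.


Input string: 'mnkxmg'
Prefix to check: 'wbk'
First 3 characters of input: 'mnk'
Match: False
Result: No


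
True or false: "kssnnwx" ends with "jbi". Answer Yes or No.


Input string: 'kssnnwx'
Suffix to check: 'jbi'
Last 3 characters of input: 'nwx'
Match: False
Result: No


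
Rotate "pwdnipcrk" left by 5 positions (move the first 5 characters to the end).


Input: 'pwdnipcrk', shift = 5
Operation: split at index 5 and swap parts
Front part s[0:5] = 'pwdni'
Back part s[5:] = 'pcrk'
Rotated = back + front = 'pcrk' + 'pwdni'
Result: pcrkpwdni


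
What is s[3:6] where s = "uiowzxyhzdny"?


Input string: 'uiowzxyhzdny'
Operation: slice [3:6]
Extract characters: s[3]='w', s[4]='z', s[5]='x'
Result: wzx


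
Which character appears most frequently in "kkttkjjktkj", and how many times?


Input: 'kkttkjjktkj'
Operation: tally each character
Counts: 'j':3, 'k':5, 't':3
Maximum: 'k' appears 5 times


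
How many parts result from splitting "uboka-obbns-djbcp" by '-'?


Input string: 'uboka-obbns-djbcp'
Delimiter: '-'
Split result: 'uboka', 'obbns', 'djbcp'
Number of parts: 3


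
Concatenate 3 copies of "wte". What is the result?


Input string: 'wte'
Operation: repeat 3 times
Concatenation: 'wte' + 'wte' + 'wte'
Result: wtewtewte


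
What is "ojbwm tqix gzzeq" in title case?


Input string: 'ojbwm tqix gzzeq'
Operation: capitalize first letter of each word
Word transformations: 'ojbwm'->'Ojbwm', 'tqix'->'Tqix', 'gzzeq'->'Gzzeq'
Result: Ojbwm Tqix Gzzeq


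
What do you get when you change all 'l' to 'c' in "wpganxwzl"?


Input string: 'wpganxwzl'
Operation: replace 'l' with 'c'
Positions of 'l': 8
After replacement: wpganxwzc


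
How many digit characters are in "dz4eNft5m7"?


Input string: 'dz4eNft5m7'
Operation: count digit characters (0-9)
Scan: 'd', 'z', '4'(digit), 'e', 'N', 'f', 't', '5'(digit), 'm', '7'(digit)
Digits found: 3
Result: 3


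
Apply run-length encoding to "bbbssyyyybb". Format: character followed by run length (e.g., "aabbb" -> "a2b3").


Input: 'bbbssyyyybb'
Operation: identify consecutive runs
Runs: 'bbb' -> b3, 'ss' -> s2, 'yyyy' -> y4, 'bb' -> b2
Encoded: b3s2y4b2


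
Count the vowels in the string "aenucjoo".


Input string: 'aenucjoo'
Operation: count vowels (a, e, i, o, u)
Scan: s[0]='a' (vowel), s[1]='e' (vowel), s[2]='n', s[3]='u' (vowel), s[4]='c', s[5]='j', s[6]='o' (vowel), s[7]='o' (vowel)
Vowels found: 5
Result: 5


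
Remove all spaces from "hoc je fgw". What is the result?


Input string: 'hoc je fgw'
Operation: remove all spaces
Words: 'hoc', 'je', 'fgw'
Join without spaces: hocjefgw


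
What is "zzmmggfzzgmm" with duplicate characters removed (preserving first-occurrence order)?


Input: 'zzmmggfzzgmm'
Operation: keep first occurrence of each character
Scan: s[0]='z' new -> keep; s[1]='z' seen -> skip; s[2]='m' new -> keep; s[3]='m' seen -> skip; s[4]='g' new -> keep; s[5]='g' seen -> skip; s[6]='f' new -> keep; s[7]='z' seen -> skip; s[8]='z' seen -> skip; s[9]='g' seen -> skip; s[10]='m' seen -> skip; s[11]='m' seen -> skip
Result: zmgf


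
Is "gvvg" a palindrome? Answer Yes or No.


Input string: 'gvvg'
Reversed: 'gvvg'
Compare pairs: s[0]='g' vs s[3]='g' (match), s[1]='v' vs s[2]='v' (match)
Palindrome: Yes


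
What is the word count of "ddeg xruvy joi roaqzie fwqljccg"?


Input string: 'ddeg xruvy joi roaqzie fwqljccg'
Operation: split by spaces
Words found: 'ddeg', 'xruvy', 'joi', 'roaqzie', 'fwqljccg'
Word count: 5


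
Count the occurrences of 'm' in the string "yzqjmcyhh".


Input string: 'yzqjmcyhh'
Target character: 'm'
Scan each position: s[4]='m'
Matches found at indices: 4
Total: 1


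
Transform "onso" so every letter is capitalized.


Input string: 'onso'
Operation: convert each letter to uppercase
Mapping: 'o'->'O', 'n'->'N', 's'->'S', 'o'->'O'
Result: ONSO


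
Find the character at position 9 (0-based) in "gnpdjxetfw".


Input string: 'gnpdjxetfw'
Operation: get character at index 9
Index mapping: s[0]='g', s[1]='n', s[2]='p', s[3]='d', s[4]='j', s[5]='x', s[6]='e', s[7]='t', s[8]='f', s[9]='w'
Result: 'w'


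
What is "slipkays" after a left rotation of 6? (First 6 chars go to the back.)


Input: 'slipkays', shift = 6
Operation: split at index 6 and swap parts
Front part s[0:6] = 'slipka'
Back part s[6:] = 'ys'
Rotated = back + front = 'ys' + 'slipka'
Result: ysslipka


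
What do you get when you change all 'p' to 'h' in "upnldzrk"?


Input string: 'upnldzrk'
Operation: replace 'p' with 'h'
Positions of 'p': 1
After replacement: uhnldzrk


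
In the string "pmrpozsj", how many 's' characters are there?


Input string: 'pmrpozsj'
Target character: 's'
Scan each position: s[6]='s'
Matches found at indices: 6
Total: 1


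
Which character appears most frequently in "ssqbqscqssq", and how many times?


Input: 'ssqbqscqssq'
Operation: tally each character
Counts: 'b':1, 'c':1, 'q':4, 's':5
Maximum: 's' appears 5 times


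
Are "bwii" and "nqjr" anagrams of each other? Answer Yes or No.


String 1: 'bwii' -> sorted: 'biiw'
String 2: 'nqjr' -> sorted: 'jnqr'
Compare sorted forms: 'biiw' != 'jnqr'
Anagram: No


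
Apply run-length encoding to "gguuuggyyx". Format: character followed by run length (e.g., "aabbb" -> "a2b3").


Input: 'gguuuggyyx'
Operation: identify consecutive runs
Runs: 'gg' -> g2, 'uuu' -> u3, 'gg' -> g2, 'yy' -> y2, 'x' -> x1
Encoded: g2u3g2y2x1


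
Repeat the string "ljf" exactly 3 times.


Input string: 'ljf'
Operation: repeat 3 times
Concatenation: 'ljf' + 'ljf' + 'ljf'
Result: ljfljfljf


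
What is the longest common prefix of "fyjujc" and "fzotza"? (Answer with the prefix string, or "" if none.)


String 1: 'fyjujc'
String 2: 'fzotza'
Compare position by position:
pos 0: 'f' vs 'f' match
pos 1: 'y' vs 'z' differ -> stop
Longest common prefix: "f" (length 1)


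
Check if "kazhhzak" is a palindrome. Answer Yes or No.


Input string: 'kazhhzak'
Reversed: 'kazhhzak'
Compare pairs: s[0]='k' vs s[7]='k' (match), s[1]='a' vs s[6]='a' (match), s[2]='z' vs s[5]='z' (match), s[3]='h' vs s[4]='h' (match)
Palindrome: Yes


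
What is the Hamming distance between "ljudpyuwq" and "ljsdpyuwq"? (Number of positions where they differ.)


String 1: 'ljudpyuwq'
String 2: 'ljsdpyuwq'
Compare each position: pos 0: 'l'=='l', pos 1: 'j'=='j', pos 2: 'u'!='s', pos 3: 'd'=='d', pos 4: 'p'=='p', pos 5: 'y'=='y', pos 6: 'u'=='u', pos 7: 'w'=='w', pos 8: 'q'=='q'
Differing positions: 1
Hamming distance: 1


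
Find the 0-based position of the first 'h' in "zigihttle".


Input string: 'zigihttle'
Target: 'h'
Scanning left to right: s[0]='z', s[1]='i', s[2]='g', s[3]='i', s[4]='h'
First match at index: 4


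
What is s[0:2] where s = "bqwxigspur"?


Input string: 'bqwxigspur'
Operation: slice [0:2]
Extract characters: s[0]='b', s[1]='q'
Result: bq


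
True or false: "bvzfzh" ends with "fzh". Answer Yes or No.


Input string: 'bvzfzh'
Suffix to check: 'fzh'
Last 3 characters of input: 'fzh'
Match: True
Result: Yes


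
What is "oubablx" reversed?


Input string: 'oubablx'
Operation: reverse character order
Original order: 'o' -> 'u' -> 'b' -> 'a' -> 'b' -> 'l' -> 'x'
Reversed order: 'x' -> 'l' -> 'b' -> 'a' -> 'b' -> 'u' -> 'o'
Result: xlbabuo


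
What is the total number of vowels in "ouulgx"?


Input string: 'ouulgx'
Operation: count vowels (a, e, i, o, u)
Scan: s[0]='o' (vowel), s[1]='u' (vowel), s[2]='u' (vowel), s[3]='l', s[4]='g', s[5]='x'
Vowels found: 3
Result: 3


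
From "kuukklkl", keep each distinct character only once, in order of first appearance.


Input: 'kuukklkl'
Operation: keep first occurrence of each character
Scan: s[0]='k' new -> keep; s[1]='u' new -> keep; s[2]='u' seen -> skip; s[3]='k' seen -> skip; s[4]='k' seen -> skip; s[5]='l' new -> keep; s[6]='k' seen -> skip; s[7]='l' seen -> skip
Result: kul


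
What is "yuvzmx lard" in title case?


Input string: 'yuvzmx lard'
Operation: capitalize first letter of each word
Word transformations: 'yuvzmx'->'Yuvzmx', 'lard'->'Lard'
Result: Yuvzmx Lard


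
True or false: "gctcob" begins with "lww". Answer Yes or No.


Input string: 'gctcob'
Prefix to check: 'lww'
First 3 characters of input: 'gct'
Match: False
Result: No


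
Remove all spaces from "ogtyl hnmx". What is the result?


Input string: 'ogtyl hnmx'
Operation: remove all spaces
Words: 'ogtyl', 'hnmx'
Join without spaces: ogtylhnmx


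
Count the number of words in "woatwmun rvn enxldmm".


Input string: 'woatwmun rvn enxldmm'
Operation: split by spaces
Words found: 'woatwmun', 'rvn', 'enxldmm'
Word count: 3


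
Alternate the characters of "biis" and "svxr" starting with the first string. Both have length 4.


String 1: 'biis'
String 2: 'svxr'
Operation: alternate characters
Pairs: 'b'+'s', 'i'+'v', 'i'+'x', 's'+'r'
Result: bsivixsr


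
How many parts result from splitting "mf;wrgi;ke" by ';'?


Input string: 'mf;wrgi;ke'
Delimiter: ';'
Split result: 'mf', 'wrgi', 'ke'
Number of parts: 3


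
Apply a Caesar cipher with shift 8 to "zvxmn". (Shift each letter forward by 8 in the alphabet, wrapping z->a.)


Input: 'zvxmn', shift = 8
Operation: for each letter, (position + 8) mod 26
Mapping: 'z'(25+8=33, 33 mod 26=7)->'h', 'v'(21+8=29, 29 mod 26=3)->'d', 'x'(23+8=31, 31 mod 26=5)->'f', 'm'(12+8=20)->'u', 'n'(13+8=21)->'v'
Result: hdfuv


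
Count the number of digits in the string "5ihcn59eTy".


Input string: '5ihcn59eTy'
Operation: count digit characters (0-9)
Scan: '5'(digit), 'i', 'h', 'c', 'n', '5'(digit), '9'(digit), 'e', 'T', 'y'
Digits found: 3
Result: 3


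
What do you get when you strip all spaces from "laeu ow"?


Input string: 'laeu ow'
Operation: remove all spaces
Words: 'laeu', 'ow'
Join without spaces: laeuow


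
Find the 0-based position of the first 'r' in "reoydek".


Input string: 'reoydek'
Target: 'r'
Scanning left to right: s[0]='r'
First match at index: 0


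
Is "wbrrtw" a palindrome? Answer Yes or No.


Input string: 'wbrrtw'
Reversed: 'wtrrbw'
Compare pairs: s[0]='w' vs s[5]='w' (match), s[1]='b' vs s[4]='t' (mismatch), s[2]='r' vs s[3]='r' (match)
Palindrome: No


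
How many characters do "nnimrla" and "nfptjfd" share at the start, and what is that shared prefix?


String 1: 'nnimrla'
String 2: 'nfptjfd'
Compare position by position:
pos 0: 'n' vs 'n' match
pos 1: 'n' vs 'f' differ -> stop
Longest common prefix: "n" (length 1)


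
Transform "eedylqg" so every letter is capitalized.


Input string: 'eedylqg'
Operation: convert each letter to uppercase
Mapping: 'e'->'E', 'e'->'E', 'd'->'D', 'y'->'Y', 'l'->'L', 'q'->'Q', 'g'->'G'
Result: EEDYLQG


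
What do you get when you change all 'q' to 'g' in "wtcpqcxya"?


Input string: 'wtcpqcxya'
Operation: replace 'q' with 'g'
Positions of 'q': 4
After replacement: wtcpgcxya


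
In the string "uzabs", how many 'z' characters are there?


Input string: 'uzabs'
Target character: 'z'
Scan each position: s[1]='z'
Matches found at indices: 1
Total: 1


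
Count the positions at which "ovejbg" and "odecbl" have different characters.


String 1: 'ovejbg'
String 2: 'odecbl'
Compare each position: pos 0: 'o'=='o', pos 1: 'v'!='d', pos 2: 'e'=='e', pos 3: 'j'!='c', pos 4: 'b'=='b', pos 5: 'g'!='l'
Differing positions: 3
Hamming distance: 3


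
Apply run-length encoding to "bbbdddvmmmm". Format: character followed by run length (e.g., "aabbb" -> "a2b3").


Input: 'bbbdddvmmmm'
Operation: identify consecutive runs
Runs: 'bbb' -> b3, 'ddd' -> d3, 'v' -> v1, 'mmmm' -> m4
Encoded: b3d3v1m4


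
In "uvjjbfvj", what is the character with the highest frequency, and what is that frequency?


Input: 'uvjjbfvj'
Operation: tally each character
Counts: 'b':1, 'f':1, 'j':3, 'u':1, 'v':2
Maximum: 'j' appears 3 times


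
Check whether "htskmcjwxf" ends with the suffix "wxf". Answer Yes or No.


Input string: 'htskmcjwxf'
Suffix to check: 'wxf'
Last 3 characters of input: 'wxf'
Match: True
Result: Yes


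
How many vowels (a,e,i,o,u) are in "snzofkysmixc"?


Input string: 'snzofkysmixc'
Operation: count vowels (a, e, i, o, u)
Scan: s[0]='s', s[1]='n', s[2]='z', s[3]='o' (vowel), s[4]='f', s[5]='k', s[6]='y', s[7]='s', s[8]='m', s[9]='i' (vowel), s[10]='x', s[11]='c'
Vowels found: 2
Result: 2


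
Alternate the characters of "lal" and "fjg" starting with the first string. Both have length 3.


String 1: 'lal'
String 2: 'fjg'
Operation: alternate characters
Pairs: 'l'+'f', 'a'+'j', 'l'+'g'
Result: lfajlg


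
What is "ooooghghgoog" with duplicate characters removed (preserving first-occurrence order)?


Input: 'ooooghghgoog'
Operation: keep first occurrence of each character
Scan: s[0]='o' new -> keep; s[1]='o' seen -> skip; s[2]='o' seen -> skip; s[3]='o' seen -> skip; s[4]='g' new -> keep; s[5]='h' new -> keep; s[6]='g' seen -> skip; s[7]='h' seen -> skip; s[8]='g' seen -> skip; s[9]='o' seen -> skip; s[10]='o' seen -> skip; s[11]='g' seen -> skip
Result: ogh


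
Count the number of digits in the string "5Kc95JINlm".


Input string: '5Kc95JINlm'
Operation: count digit characters (0-9)
Scan: '5'(digit), 'K', 'c', '9'(digit), '5'(digit), 'J', 'I', 'N', 'l', 'm'
Digits found: 3
Result: 3


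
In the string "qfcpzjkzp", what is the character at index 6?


Input string: 'qfcpzjkzp'
Operation: get character at index 6
Index mapping: s[0]='q', s[1]='f', s[2]='c', s[3]='p', s[4]='z', s[5]='j', s[6]='k'
Result: 'k'


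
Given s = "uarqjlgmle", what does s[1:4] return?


Input string: 'uarqjlgmle'
Operation: slice [1:4]
Extract characters: s[1]='a', s[2]='r', s[3]='q'
Result: arq


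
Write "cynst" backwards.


Input string: 'cynst'
Operation: reverse character order
Original order: 'c' -> 'y' -> 'n' -> 's' -> 't'
Reversed order: 't' -> 's' -> 'n' -> 'y' -> 'c'
Result: tsnyc


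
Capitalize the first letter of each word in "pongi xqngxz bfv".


Input string: 'pongi xqngxz bfv'
Operation: capitalize first letter of each word
Word transformations: 'pongi'->'Pongi', 'xqngxz'->'Xqngxz', 'bfv'->'Bfv'
Result: Pongi Xqngxz Bfv


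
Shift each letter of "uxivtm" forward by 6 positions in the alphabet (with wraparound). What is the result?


Input: 'uxivtm', shift = 6
Operation: for each letter, (position + 6) mod 26
Mapping: 'u'(20+6=26, 26 mod 26=0)->'a', 'x'(23+6=29, 29 mod 26=3)->'d', 'i'(8+6=14)->'o', 'v'(21+6=27, 27 mod 26=1)->'b', 't'(19+6=25)->'z', 'm'(12+6=18)->'s'
Result: adobzs


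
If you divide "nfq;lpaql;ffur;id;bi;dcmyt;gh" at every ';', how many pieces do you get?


Input string: 'nfq;lpaql;ffur;id;bi;dcmyt;gh'
Delimiter: ';'
Split result: 'nfq', 'lpaql', 'ffur', 'id', 'bi', 'dcmyt', 'gh'
Number of parts: 7


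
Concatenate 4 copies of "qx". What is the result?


Input string: 'qx'
Operation: repeat 4 times
Concatenation: 'qx' + 'qx' + 'qx' + 'qx'
Result: qxqxqxqx


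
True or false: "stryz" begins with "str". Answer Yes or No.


Input string: 'stryz'
Prefix to check: 'str'
First 3 characters of input: 'str'
Match: True
Result: Yes


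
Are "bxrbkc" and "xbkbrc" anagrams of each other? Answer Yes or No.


String 1: 'bxrbkc' -> sorted: 'bbckrx'
String 2: 'xbkbrc' -> sorted: 'bbckrx'
Compare sorted forms: 'bbckrx' == 'bbckrx'
Anagram: Yes


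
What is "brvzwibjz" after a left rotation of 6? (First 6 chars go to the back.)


Input: 'brvzwibjz', shift = 6
Operation: split at index 6 and swap parts
Front part s[0:6] = 'brvzwi'
Back part s[6:] = 'bjz'
Rotated = back + front = 'bjz' + 'brvzwi'
Result: bjzbrvzwi


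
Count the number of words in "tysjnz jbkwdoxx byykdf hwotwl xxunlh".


Input string: 'tysjnz jbkwdoxx byykdf hwotwl xxunlh'
Operation: split by spaces
Words found: 'tysjnz', 'jbkwdoxx', 'byykdf', 'hwotwl', 'xxunlh'
Word count: 5


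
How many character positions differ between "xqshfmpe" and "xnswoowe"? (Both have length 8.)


String 1: 'xqshfmpe'
String 2: 'xnswoowe'
Compare each position: pos 0: 'x'=='x', pos 1: 'q'!='n', pos 2: 's'=='s', pos 3: 'h'!='w', pos 4: 'f'!='o', pos 5: 'm'!='o', pos 6: 'p'!='w', pos 7: 'e'=='e'
Differing positions: 5
Hamming distance: 5


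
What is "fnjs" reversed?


Input string: 'fnjs'
Operation: reverse character order
Original order: 'f' -> 'n' -> 'j' -> 's'
Reversed order: 's' -> 'j' -> 'n' -> 'f'
Result: sjnf


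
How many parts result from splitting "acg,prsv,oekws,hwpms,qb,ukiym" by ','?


Input string: 'acg,prsv,oekws,hwpms,qb,ukiym'
Delimiter: ','
Split result: 'acg', 'prsv', 'oekws', 'hwpms', 'qb', 'ukiym'
Number of parts: 6


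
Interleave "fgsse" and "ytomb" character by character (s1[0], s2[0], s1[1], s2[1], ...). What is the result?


String 1: 'fgsse'
String 2: 'ytomb'
Operation: alternate characters
Pairs: 'f'+'y', 'g'+'t', 's'+'o', 's'+'m', 'e'+'b'
Result: fygtsosmeb


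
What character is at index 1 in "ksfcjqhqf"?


Input string: 'ksfcjqhqf'
Operation: get character at index 1
Index mapping: s[0]='k', s[1]='s'
Result: 's'


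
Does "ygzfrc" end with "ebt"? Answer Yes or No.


Input string: 'ygzfrc'
Suffix to check: 'ebt'
Last 3 characters of input: 'frc'
Match: False
Result: No


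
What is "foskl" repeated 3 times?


Input string: 'foskl'
Operation: repeat 3 times
Concatenation: 'foskl' + 'foskl' + 'foskl'
Result: fosklfosklfoskl


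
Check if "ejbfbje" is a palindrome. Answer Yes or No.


Input string: 'ejbfbje'
Reversed: 'ejbfbje'
Compare pairs: s[0]='e' vs s[6]='e' (match), s[1]='j' vs s[5]='j' (match), s[2]='b' vs s[4]='b' (match)
Palindrome: Yes


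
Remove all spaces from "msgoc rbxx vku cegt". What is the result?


Input string: 'msgoc rbxx vku cegt'
Operation: remove all spaces
Words: 'msgoc', 'rbxx', 'vku', 'cegt'
Join without spaces: msgocrbxxvkucegt


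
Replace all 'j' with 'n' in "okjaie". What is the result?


Input string: 'okjaie'
Operation: replace 'j' with 'n'
Positions of 'j': 2
After replacement: oknaie


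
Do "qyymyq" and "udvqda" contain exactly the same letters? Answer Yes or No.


String 1: 'qyymyq' -> sorted: 'mqqyyy'
String 2: 'udvqda' -> sorted: 'addquv'
Compare sorted forms: 'mqqyyy' != 'addquv'
Anagram: No


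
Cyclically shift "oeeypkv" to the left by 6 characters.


Input: 'oeeypkv', shift = 6
Operation: split at index 6 and swap parts
Front part s[0:6] = 'oeeypk'
Back part s[6:] = 'v'
Rotated = back + front = 'v' + 'oeeypk'
Result: voeeypk


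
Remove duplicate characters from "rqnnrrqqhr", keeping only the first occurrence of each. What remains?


Input: 'rqnnrrqqhr'
Operation: keep first occurrence of each character
Scan: s[0]='r' new -> keep; s[1]='q' new -> keep; s[2]='n' new -> keep; s[3]='n' seen -> skip; s[4]='r' seen -> skip; s[5]='r' seen -> skip; s[6]='q' seen -> skip; s[7]='q' seen -> skip; s[8]='h' new -> keep; s[9]='r' seen -> skip
Result: rqnh


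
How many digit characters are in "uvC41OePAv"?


Input string: 'uvC41OePAv'
Operation: count digit characters (0-9)
Scan: 'u', 'v', 'C', '4'(digit), '1'(digit), 'O', 'e', 'P', 'A', 'v'
Digits found: 2
Result: 2


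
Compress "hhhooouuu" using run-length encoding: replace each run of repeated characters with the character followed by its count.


Input: 'hhhooouuu'
Operation: identify consecutive runs
Runs: 'hhh' -> h3, 'ooo' -> o3, 'uuu' -> u3
Encoded: h3o3u3


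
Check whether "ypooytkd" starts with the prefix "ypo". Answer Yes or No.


Input string: 'ypooytkd'
Prefix to check: 'ypo'
First 3 characters of input: 'ypo'
Match: True
Result: Yes


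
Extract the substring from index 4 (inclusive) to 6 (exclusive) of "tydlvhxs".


Input string: 'tydlvhxs'
Operation: slice [4:6]
Extract characters: s[4]='v', s[5]='h'
Result: vh


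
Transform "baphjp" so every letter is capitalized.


Input string: 'baphjp'
Operation: convert each letter to uppercase
Mapping: 'b'->'B', 'a'->'A', 'p'->'P', 'h'->'H', 'j'->'J', 'p'->'P'
Result: BAPHJP


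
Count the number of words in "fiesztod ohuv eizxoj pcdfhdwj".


Input string: 'fiesztod ohuv eizxoj pcdfhdwj'
Operation: split by spaces
Words found: 'fiesztod', 'ohuv', 'eizxoj', 'pcdfhdwj'
Word count: 4


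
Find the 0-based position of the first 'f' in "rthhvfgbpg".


Input string: 'rthhvfgbpg'
Target: 'f'
Scanning left to right: s[0]='r', s[1]='t', s[2]='h', s[3]='h', s[4]='v', s[5]='f'
First match at index: 5


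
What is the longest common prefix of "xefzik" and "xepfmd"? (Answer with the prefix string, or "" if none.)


String 1: 'xefzik'
String 2: 'xepfmd'
Compare position by position:
pos 0: 'x' vs 'x' match
pos 1: 'e' vs 'e' match
pos 2: 'f' vs 'p' differ -> stop
Longest common prefix: "xe" (length 2)


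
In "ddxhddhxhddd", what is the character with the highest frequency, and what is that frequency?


Input: 'ddxhddhxhddd'
Operation: tally each character
Counts: 'd':7, 'h':3, 'x':2
Maximum: 'd' appears 7 times


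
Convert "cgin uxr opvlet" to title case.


Input string: 'cgin uxr opvlet'
Operation: capitalize first letter of each word
Word transformations: 'cgin'->'Cgin', 'uxr'->'Uxr', 'opvlet'->'Opvlet'
Result: Cgin Uxr Opvlet


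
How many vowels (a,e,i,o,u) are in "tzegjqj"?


Input string: 'tzegjqj'
Operation: count vowels (a, e, i, o, u)
Scan: s[0]='t', s[1]='z', s[2]='e' (vowel), s[3]='g', s[4]='j', s[5]='q', s[6]='j'
Vowels found: 1
Result: 1


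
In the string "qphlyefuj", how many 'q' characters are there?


Input string: 'qphlyefuj'
Target character: 'q'
Scan each position: s[0]='q'
Matches found at indices: 0
Total: 1


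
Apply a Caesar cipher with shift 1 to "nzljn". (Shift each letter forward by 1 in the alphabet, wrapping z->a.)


Input: 'nzljn', shift = 1
Operation: for each letter, (position + 1) mod 26
Mapping: 'n'(13+1=14)->'o', 'z'(25+1=26, 26 mod 26=0)->'a', 'l'(11+1=12)->'m', 'j'(9+1=10)->'k', 'n'(13+1=14)->'o'
Result: oamko


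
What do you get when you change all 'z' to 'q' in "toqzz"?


Input string: 'toqzz'
Operation: replace 'z' with 'q'
Positions of 'z': 3, 4
After replacement: toqqq


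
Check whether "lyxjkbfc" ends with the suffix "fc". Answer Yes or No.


Input string: 'lyxjkbfc'
Suffix to check: 'fc'
Last 2 characters of input: 'fc'
Match: True
Result: Yes


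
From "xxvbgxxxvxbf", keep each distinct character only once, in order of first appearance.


Input: 'xxvbgxxxvxbf'
Operation: keep first occurrence of each character
Scan: s[0]='x' new -> keep; s[1]='x' seen -> skip; s[2]='v' new -> keep; s[3]='b' new -> keep; s[4]='g' new -> keep; s[5]='x' seen -> skip; s[6]='x' seen -> skip; s[7]='x' seen -> skip; s[8]='v' seen -> skip; s[9]='x' seen -> skip; s[10]='b' seen -> skip; s[11]='f' new -> keep
Result: xvbgf


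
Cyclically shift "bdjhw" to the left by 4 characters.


Input: 'bdjhw', shift = 4
Operation: split at index 4 and swap parts
Front part s[0:4] = 'bdjh'
Back part s[4:] = 'w'
Rotated = back + front = 'w' + 'bdjh'
Result: wbdjh


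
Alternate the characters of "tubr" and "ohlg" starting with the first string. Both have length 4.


String 1: 'tubr'
String 2: 'ohlg'
Operation: alternate characters
Pairs: 't'+'o', 'u'+'h', 'b'+'l', 'r'+'g'
Result: touhblrg


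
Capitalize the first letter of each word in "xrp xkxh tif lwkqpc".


Input string: 'xrp xkxh tif lwkqpc'
Operation: capitalize first letter of each word
Word transformations: 'xrp'->'Xrp', 'xkxh'->'Xkxh', 'tif'->'Tif', 'lwkqpc'->'Lwkqpc'
Result: Xrp Xkxh Tif Lwkqpc


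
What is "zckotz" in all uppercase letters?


Input string: 'zckotz'
Operation: convert each letter to uppercase
Mapping: 'z'->'Z', 'c'->'C', 'k'->'K', 'o'->'O', 't'->'T', 'z'->'Z'
Result: ZCKOTZ


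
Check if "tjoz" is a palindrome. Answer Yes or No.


Input string: 'tjoz'
Reversed: 'zojt'
Compare pairs: s[0]='t' vs s[3]='z' (mismatch), s[1]='j' vs s[2]='o' (mismatch)
Palindrome: No


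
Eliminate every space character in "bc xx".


Input string: 'bc xx'
Operation: remove all spaces
Words: 'bc', 'xx'
Join without spaces: bcxx


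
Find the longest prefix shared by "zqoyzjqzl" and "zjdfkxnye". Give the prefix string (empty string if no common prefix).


String 1: 'zqoyzjqzl'
String 2: 'zjdfkxnye'
Compare position by position:
pos 0: 'z' vs 'z' match
pos 1: 'q' vs 'j' differ -> stop
Longest common prefix: "z" (length 1)


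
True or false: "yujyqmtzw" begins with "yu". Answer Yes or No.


Input string: 'yujyqmtzw'
Prefix to check: 'yu'
First 2 characters of input: 'yu'
Match: True
Result: Yes


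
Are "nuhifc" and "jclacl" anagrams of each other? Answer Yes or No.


String 1: 'nuhifc' -> sorted: 'cfhinu'
String 2: 'jclacl' -> sorted: 'accjll'
Compare sorted forms: 'cfhinu' != 'accjll'
Anagram: No


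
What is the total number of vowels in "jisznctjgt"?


Input string: 'jisznctjgt'
Operation: count vowels (a, e, i, o, u)
Scan: s[0]='j', s[1]='i' (vowel), s[2]='s', s[3]='z', s[4]='n', s[5]='c', s[6]='t', s[7]='j', s[8]='g', s[9]='t'
Vowels found: 1
Result: 1


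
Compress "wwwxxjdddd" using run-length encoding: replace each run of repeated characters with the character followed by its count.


Input: 'wwwxxjdddd'
Operation: identify consecutive runs
Runs: 'www' -> w3, 'xx' -> x2, 'j' -> j1, 'dddd' -> d4
Encoded: w3x2j1d4


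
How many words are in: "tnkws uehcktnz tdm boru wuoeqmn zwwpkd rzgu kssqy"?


Input string: 'tnkws uehcktnz tdm boru wuoeqmn zwwpkd rzgu kssqy'
Operation: split by spaces
Words found: 'tnkws', 'uehcktnz', 'tdm', 'boru', 'wuoeqmn', 'zwwpkd', 'rzgu', 'kssqy'
Word count: 8


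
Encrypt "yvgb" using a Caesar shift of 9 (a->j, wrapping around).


Input: 'yvgb', shift = 9
Operation: for each letter, (position + 9) mod 26
Mapping: 'y'(24+9=33, 33 mod 26=7)->'h', 'v'(21+9=30, 30 mod 26=4)->'e', 'g'(6+9=15)->'p', 'b'(1+9=10)->'k'
Result: hepk


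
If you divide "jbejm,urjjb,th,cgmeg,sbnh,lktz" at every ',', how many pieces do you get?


Input string: 'jbejm,urjjb,th,cgmeg,sbnh,lktz'
Delimiter: ','
Split result: 'jbejm', 'urjjb', 'th', 'cgmeg', 'sbnh', 'lktz'
Number of parts: 6


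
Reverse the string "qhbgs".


Input string: 'qhbgs'
Operation: reverse character order
Original order: 'q' -> 'h' -> 'b' -> 'g' -> 's'
Reversed order: 's' -> 'g' -> 'b' -> 'h' -> 'q'
Result: sgbhq


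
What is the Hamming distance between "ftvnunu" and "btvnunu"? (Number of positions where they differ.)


String 1: 'ftvnunu'
String 2: 'btvnunu'
Compare each position: pos 0: 'f'!='b', pos 1: 't'=='t', pos 2: 'v'=='v', pos 3: 'n'=='n', pos 4: 'u'=='u', pos 5: 'n'=='n', pos 6: 'u'=='u'
Differing positions: 1
Hamming distance: 1


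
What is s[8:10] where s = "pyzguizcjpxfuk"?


Input string: 'pyzguizcjpxfuk'
Operation: slice [8:10]
Extract characters: s[8]='j', s[9]='p'
Result: jp


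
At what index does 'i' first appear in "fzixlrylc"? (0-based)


Input string: 'fzixlrylc'
Target: 'i'
Scanning left to right: s[0]='f', s[1]='z', s[2]='i'
First match at index: 2


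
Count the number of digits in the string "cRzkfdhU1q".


Input string: 'cRzkfdhU1q'
Operation: count digit characters (0-9)
Scan: 'c', 'R', 'z', 'k', 'f', 'd', 'h', 'U', '1'(digit), 'q'
Digits found: 1
Result: 1


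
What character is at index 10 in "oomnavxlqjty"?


Input string: 'oomnavxlqjty'
Operation: get character at index 10
Index mapping: s[0]='o', s[1]='o', s[2]='m', s[3]='n', s[4]='a', s[5]='v', s[6]='x', s[7]='l', s[8]='q', s[9]='j', s[10]='t'
Result: 't'


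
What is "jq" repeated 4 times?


Input string: 'jq'
Operation: repeat 4 times
Concatenation: 'jq' + 'jq' + 'jq' + 'jq'
Result: jqjqjqjq


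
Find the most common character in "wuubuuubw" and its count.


Input: 'wuubuuubw'
Operation: tally each character
Counts: 'b':2, 'u':5, 'w':2
Maximum: 'u' appears 5 times


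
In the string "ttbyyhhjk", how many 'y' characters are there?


Input string: 'ttbyyhhjk'
Target character: 'y'
Scan each position: s[3]='y', s[4]='y'
Matches found at indices: 3, 4
Total: 2


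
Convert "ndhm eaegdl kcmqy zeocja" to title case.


Input string: 'ndhm eaegdl kcmqy zeocja'
Operation: capitalize first letter of each word
Word transformations: 'ndhm'->'Ndhm', 'eaegdl'->'Eaegdl', 'kcmqy'->'Kcmqy', 'zeocja'->'Zeocja'
Result: Ndhm Eaegdl Kcmqy Zeocja


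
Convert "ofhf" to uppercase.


Input string: 'ofhf'
Operation: convert each letter to uppercase
Mapping: 'o'->'O', 'f'->'F', 'h'->'H', 'f'->'F'
Result: OFHF


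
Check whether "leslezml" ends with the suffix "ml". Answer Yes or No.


Input string: 'leslezml'
Suffix to check: 'ml'
Last 2 characters of input: 'ml'
Match: True
Result: Yes


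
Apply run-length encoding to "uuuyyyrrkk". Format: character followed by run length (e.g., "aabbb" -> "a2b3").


Input: 'uuuyyyrrkk'
Operation: identify consecutive runs
Runs: 'uuu' -> u3, 'yyy' -> y3, 'rr' -> r2, 'kk' -> k2
Encoded: u3y3r2k2


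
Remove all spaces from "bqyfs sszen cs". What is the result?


Input string: 'bqyfs sszen cs'
Operation: remove all spaces
Words: 'bqyfs', 'sszen', 'cs'
Join without spaces: bqyfssszencs


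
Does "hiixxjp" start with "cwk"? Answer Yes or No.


Input string: 'hiixxjp'
Prefix to check: 'cwk'
First 3 characters of input: 'hii'
Match: False
Result: No


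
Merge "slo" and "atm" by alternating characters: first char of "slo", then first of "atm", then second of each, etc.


String 1: 'slo'
String 2: 'atm'
Operation: alternate characters
Pairs: 's'+'a', 'l'+'t', 'o'+'m'
Result: saltom


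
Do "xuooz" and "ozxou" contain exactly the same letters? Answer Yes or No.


String 1: 'xuooz' -> sorted: 'oouxz'
String 2: 'ozxou' -> sorted: 'oouxz'
Compare sorted forms: 'oouxz' == 'oouxz'
Anagram: Yes


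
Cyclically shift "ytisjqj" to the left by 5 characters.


Input: 'ytisjqj', shift = 5
Operation: split at index 5 and swap parts
Front part s[0:5] = 'ytisj'
Back part s[5:] = 'qj'
Rotated = back + front = 'qj' + 'ytisj'
Result: qjytisj


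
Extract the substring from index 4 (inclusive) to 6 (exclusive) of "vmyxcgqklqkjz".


Input string: 'vmyxcgqklqkjz'
Operation: slice [4:6]
Extract characters: s[4]='c', s[5]='g'
Result: cg


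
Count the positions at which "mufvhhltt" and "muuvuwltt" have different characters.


String 1: 'mufvhhltt'
String 2: 'muuvuwltt'
Compare each position: pos 0: 'm'=='m', pos 1: 'u'=='u', pos 2: 'f'!='u', pos 3: 'v'=='v', pos 4: 'h'!='u', pos 5: 'h'!='w', pos 6: 'l'=='l', pos 7: 't'=='t', pos 8: 't'=='t'
Differing positions: 3
Hamming distance: 3


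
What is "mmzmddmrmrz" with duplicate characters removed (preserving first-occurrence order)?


Input: 'mmzmddmrmrz'
Operation: keep first occurrence of each character
Scan: s[0]='m' new -> keep; s[1]='m' seen -> skip; s[2]='z' new -> keep; s[3]='m' seen -> skip; s[4]='d' new -> keep; s[5]='d' seen -> skip; s[6]='m' seen -> skip; s[7]='r' new -> keep; s[8]='m' seen -> skip; s[9]='r' seen -> skip; s[10]='z' seen -> skip
Result: mzdr


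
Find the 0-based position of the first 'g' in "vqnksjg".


Input string: 'vqnksjg'
Target: 'g'
Scanning left to right: s[0]='v', s[1]='q', s[2]='n', s[3]='k', s[4]='s', s[5]='j', s[6]='g'
First match at index: 6


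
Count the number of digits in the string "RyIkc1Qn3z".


Input string: 'RyIkc1Qn3z'
Operation: count digit characters (0-9)
Scan: 'R', 'y', 'I', 'k', 'c', '1'(digit), 'Q', 'n', '3'(digit), 'z'
Digits found: 2
Result: 2


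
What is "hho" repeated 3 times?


Input string: 'hho'
Operation: repeat 3 times
Concatenation: 'hho' + 'hho' + 'hho'
Result: hhohhohho


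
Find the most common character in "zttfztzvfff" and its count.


Input: 'zttfztzvfff'
Operation: tally each character
Counts: 'f':4, 't':3, 'v':1, 'z':3
Maximum: 'f' appears 4 times


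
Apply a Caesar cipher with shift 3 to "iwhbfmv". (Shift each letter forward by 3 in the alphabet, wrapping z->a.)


Input: 'iwhbfmv', shift = 3
Operation: for each letter, (position + 3) mod 26
Mapping: 'i'(8+3=11)->'l', 'w'(22+3=25)->'z', 'h'(7+3=10)->'k', 'b'(1+3=4)->'e', 'f'(5+3=8)->'i', 'm'(12+3=15)->'p', 'v'(21+3=24)->'y'
Result: lzkeipy


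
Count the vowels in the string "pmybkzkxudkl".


Input string: 'pmybkzkxudkl'
Operation: count vowels (a, e, i, o, u)
Scan: s[0]='p', s[1]='m', s[2]='y', s[3]='b', s[4]='k', s[5]='z', s[6]='k', s[7]='x', s[8]='u' (vowel), s[9]='d', s[10]='k', s[11]='l'
Vowels found: 1
Result: 1


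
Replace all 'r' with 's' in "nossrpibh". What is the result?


Input string: 'nossrpibh'
Operation: replace 'r' with 's'
Positions of 'r': 4
After replacement: nossspibh


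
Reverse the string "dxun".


Input string: 'dxun'
Operation: reverse character order
Original order: 'd' -> 'x' -> 'u' -> 'n'
Reversed order: 'n' -> 'u' -> 'x' -> 'd'
Result: nuxd


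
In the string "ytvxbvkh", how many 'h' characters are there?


Input string: 'ytvxbvkh'
Target character: 'h'
Scan each position: s[7]='h'
Matches found at indices: 7
Total: 1


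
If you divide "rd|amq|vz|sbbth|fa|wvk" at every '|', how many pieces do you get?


Input string: 'rd|amq|vz|sbbth|fa|wvk'
Delimiter: '|'
Split result: 'rd', 'amq', 'vz', 'sbbth', 'fa', 'wvk'
Number of parts: 6


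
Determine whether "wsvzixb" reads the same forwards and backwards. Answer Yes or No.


Input string: 'wsvzixb'
Reversed: 'bxizvsw'
Compare pairs: s[0]='w' vs s[6]='b' (mismatch), s[1]='s' vs s[5]='x' (mismatch), s[2]='v' vs s[4]='i' (mismatch)
Palindrome: No


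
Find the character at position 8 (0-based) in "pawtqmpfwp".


Input string: 'pawtqmpfwp'
Operation: get character at index 8
Index mapping: s[0]='p', s[1]='a', s[2]='w', s[3]='t', s[4]='q', s[5]='m', s[6]='p', s[7]='f', s[8]='w'
Result: 'w'


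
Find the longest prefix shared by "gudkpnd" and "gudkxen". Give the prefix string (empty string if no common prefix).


String 1: 'gudkpnd'
String 2: 'gudkxen'
Compare position by position:
pos 0: 'g' vs 'g' match
pos 1: 'u' vs 'u' match
pos 2: 'd' vs 'd' match
pos 3: 'k' vs 'k' match
pos 4: 'p' vs 'x' differ -> stop
Longest common prefix: "gudk" (length 4)


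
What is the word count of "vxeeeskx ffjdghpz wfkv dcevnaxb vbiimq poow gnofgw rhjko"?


Input string: 'vxeeeskx ffjdghpz wfkv dcevnaxb vbiimq poow gnofgw rhjko'
Operation: split by spaces
Words found: 'vxeeeskx', 'ffjdghpz', 'wfkv', 'dcevnaxb', 'vbiimq', 'poow', 'gnofgw', 'rhjko'
Word count: 8
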